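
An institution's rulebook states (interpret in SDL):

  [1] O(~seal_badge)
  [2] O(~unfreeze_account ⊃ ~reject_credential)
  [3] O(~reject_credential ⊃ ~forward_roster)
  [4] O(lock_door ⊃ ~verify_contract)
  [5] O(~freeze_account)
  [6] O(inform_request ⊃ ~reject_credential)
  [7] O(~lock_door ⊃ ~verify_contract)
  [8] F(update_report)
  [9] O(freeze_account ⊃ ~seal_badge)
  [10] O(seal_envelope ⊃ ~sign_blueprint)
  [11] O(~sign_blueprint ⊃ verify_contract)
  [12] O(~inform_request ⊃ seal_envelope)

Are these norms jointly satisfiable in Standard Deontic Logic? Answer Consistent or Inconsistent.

Premise 9 is O(freeze_account ⊃ ~seal_badge); even if O(~seal_badge) held, inferring O(freeze_account) would be affirming the consequent — invalid.
So O(freeze_account) is not derivable, and the apparent clash with O(~freeze_account) does not arise.
A world satisfying every obligation exists (e.g. forward_roster=false, freeze_account=false, inform_request=true, lock_door=false, reject_credential=false, seal_badge=false, seal_envelope=false, sign_blueprint=true, unfreeze_account=false, update_report=false, verify_contract=false); no atom is both obligatory and forbidden, so the set is consistent.

Consistent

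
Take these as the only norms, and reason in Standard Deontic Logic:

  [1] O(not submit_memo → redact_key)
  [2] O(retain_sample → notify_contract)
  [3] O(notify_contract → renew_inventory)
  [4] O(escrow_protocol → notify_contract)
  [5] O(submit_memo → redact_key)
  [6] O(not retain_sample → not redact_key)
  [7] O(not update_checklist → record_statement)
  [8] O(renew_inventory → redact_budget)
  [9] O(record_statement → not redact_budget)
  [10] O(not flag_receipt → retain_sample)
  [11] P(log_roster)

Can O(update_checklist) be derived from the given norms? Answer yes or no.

By case analysis on submit_memo: premise 5 gives O(submit_memo → redact_key) and premise 1 gives O(not submit_memo → redact_key), so O(redact_key) either way.
Premise 6 is O(not retain_sample → not redact_key); contrapositively O(redact_key → retain_sample). Since O(redact_key) holds, K gives O(retain_sample).
From O(retain_sample) and premise 2, O(retain_sample → notify_contract), we obtain O(notify_contract).
Premise 3 is O(notify_contract → renew_inventory); since O(notify_contract), deontic closure gives O(renew_inventory).
Premise 8 is O(renew_inventory → redact_budget); since O(renew_inventory), deontic closure gives O(redact_budget).
Premise 9 is O(record_statement → not redact_budget); contrapositively O(redact_budget → not record_statement). Since O(redact_budget) holds, K gives O(not record_statement).
The contrapositive of premise 7 (O(not update_checklist → record_statement)) is O(not record_statement → update_checklist), and O(not record_statement) is already established, so O(update_checklist).
Premises 4, 10, 11 do not contribute to this derivation.
So O(update_checklist) follows.

Yes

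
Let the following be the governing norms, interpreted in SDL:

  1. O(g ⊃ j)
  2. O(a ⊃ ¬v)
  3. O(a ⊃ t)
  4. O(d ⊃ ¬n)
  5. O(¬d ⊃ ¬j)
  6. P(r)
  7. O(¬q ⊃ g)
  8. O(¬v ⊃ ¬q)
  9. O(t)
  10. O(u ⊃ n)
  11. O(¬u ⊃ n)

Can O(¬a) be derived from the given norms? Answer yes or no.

Yes

Premises 10 and 11 are O(u ⊃ n) and O(¬u ⊃ n); every ideal world satisfies u or ¬u, so in either case n holds — hence O(n).
The contrapositive of premise 4 (O(d ⊃ ¬n)) is O(n ⊃ ¬d), and O(n) is already established, so O(¬d).
From O(¬d) and premise 5, O(¬d ⊃ ¬j), we obtain O(¬j).
The contrapositive of premise 1 (O(g ⊃ j)) is O(¬j ⊃ ¬g), and O(¬j) is already established, so O(¬g).
Premise 7, O(¬q ⊃ g), contraposes to O(¬g ⊃ q); with O(¬g) we get O(q).
Premise 8 is O(¬v ⊃ ¬q); contrapositively O(q ⊃ v). Since O(q) holds, K gives O(v).
Premise 2, O(a ⊃ ¬v), contraposes to O(v ⊃ ¬a); with O(v) we get O(¬a).
Premises 3, 6, 9 do not contribute to this derivation.
So O(¬a) follows.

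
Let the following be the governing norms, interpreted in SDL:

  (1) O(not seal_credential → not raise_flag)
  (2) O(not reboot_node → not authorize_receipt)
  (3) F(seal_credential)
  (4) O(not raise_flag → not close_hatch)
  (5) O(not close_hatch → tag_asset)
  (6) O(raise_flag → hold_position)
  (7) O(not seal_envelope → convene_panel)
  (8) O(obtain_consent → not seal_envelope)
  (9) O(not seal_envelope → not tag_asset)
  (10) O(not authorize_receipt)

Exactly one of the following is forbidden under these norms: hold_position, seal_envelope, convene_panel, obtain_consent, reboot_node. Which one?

obtain_consent

Premise 3 is F(seal_credential), i.e. O(not seal_credential).
With premise 1, O(not seal_credential → not raise_flag), the K-axiom yields O(not raise_flag).
Premise 4 is O(not raise_flag → not close_hatch); since O(not raise_flag), deontic closure gives O(not close_hatch).
Applying K to premise 5 (O(not close_hatch → tag_asset)) and O(not close_hatch) yields O(tag_asset).
Premise 9 is O(not seal_envelope → not tag_asset); contrapositively O(tag_asset → seal_envelope). Since O(tag_asset) holds, K gives O(seal_envelope).
Premise 8 is O(obtain_consent → not seal_envelope); contrapositively O(seal_envelope → not obtain_consent). Since O(seal_envelope) holds, K gives O(not obtain_consent).
So O(not obtain_consent) holds, i.e. obtain_consent is forbidden. None of the other listed options is forbidden under the premises.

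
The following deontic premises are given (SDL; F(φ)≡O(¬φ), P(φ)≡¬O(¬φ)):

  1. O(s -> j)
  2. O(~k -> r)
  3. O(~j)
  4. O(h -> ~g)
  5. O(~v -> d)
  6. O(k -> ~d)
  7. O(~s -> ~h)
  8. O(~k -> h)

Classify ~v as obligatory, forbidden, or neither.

Forbidden

From premise 3 we have O(~j).
Premise 1 is O(s -> j); contrapositively O(~j -> ~s). Since O(~j) holds, K gives O(~s).
From O(~s) and premise 7, O(~s -> ~h), we obtain O(~h).
Premise 8 is O(~k -> h); contrapositively O(~h -> k). Since O(~h) holds, K gives O(k).
Applying K to premise 6 (O(k -> ~d)) and O(k) yields O(~d).
Premise 5 is O(~v -> d); contrapositively O(~d -> v). Since O(~d) holds, K gives O(v).
Premises 2, 4 do not contribute to this derivation.
Thus O(v), which is F(~v): ~v is forbidden.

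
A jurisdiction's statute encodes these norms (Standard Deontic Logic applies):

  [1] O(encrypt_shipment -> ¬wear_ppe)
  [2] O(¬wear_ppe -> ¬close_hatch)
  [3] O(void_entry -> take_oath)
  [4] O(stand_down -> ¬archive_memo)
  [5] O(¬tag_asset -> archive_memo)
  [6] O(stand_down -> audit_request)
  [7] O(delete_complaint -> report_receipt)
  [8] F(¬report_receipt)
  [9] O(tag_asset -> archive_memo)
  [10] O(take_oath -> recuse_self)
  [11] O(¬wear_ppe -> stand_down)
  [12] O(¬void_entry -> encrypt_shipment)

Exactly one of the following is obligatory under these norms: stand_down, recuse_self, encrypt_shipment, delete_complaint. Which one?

recuse_self

Premises 5 and 9 are O(¬tag_asset -> archive_memo) and O(tag_asset -> archive_memo); every ideal world satisfies ¬tag_asset or tag_asset, so in either case archive_memo holds — hence O(archive_memo).
Premise 4 is O(stand_down -> ¬archive_memo); contrapositively O(archive_memo -> ¬stand_down). Since O(archive_memo) holds, K gives O(¬stand_down).
Premise 11, O(¬wear_ppe -> stand_down), contraposes to O(¬stand_down -> wear_ppe); with O(¬stand_down) we get O(wear_ppe).
Premise 1, O(encrypt_shipment -> ¬wear_ppe), contraposes to O(wear_ppe -> ¬encrypt_shipment); with O(wear_ppe) we get O(¬encrypt_shipment).
The contrapositive of premise 12 (O(¬void_entry -> encrypt_shipment)) is O(¬encrypt_shipment -> void_entry), and O(¬encrypt_shipment) is already established, so O(void_entry).
With premise 3, O(void_entry -> take_oath), the K-axiom yields O(take_oath).
With premise 10, O(take_oath -> recuse_self), the K-axiom yields O(recuse_self).
So O(recuse_self) holds — recuse_self is obligatory. None of the other listed options is made obligatory by any chain of premises.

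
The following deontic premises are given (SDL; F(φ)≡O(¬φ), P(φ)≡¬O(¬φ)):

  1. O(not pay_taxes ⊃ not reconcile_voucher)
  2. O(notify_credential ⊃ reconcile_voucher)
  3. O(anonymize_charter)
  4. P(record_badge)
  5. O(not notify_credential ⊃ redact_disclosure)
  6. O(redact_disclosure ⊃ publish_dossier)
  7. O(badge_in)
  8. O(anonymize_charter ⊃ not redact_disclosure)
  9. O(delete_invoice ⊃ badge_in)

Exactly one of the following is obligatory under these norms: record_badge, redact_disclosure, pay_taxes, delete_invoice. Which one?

pay_taxes

Premise 3 states O(anonymize_charter) outright.
From O(anonymize_charter) and premise 8, O(anonymize_charter ⊃ not redact_disclosure), we obtain O(not redact_disclosure).
Premise 5 is O(not notify_credential ⊃ redact_disclosure); contrapositively O(not redact_disclosure ⊃ notify_credential). Since O(not redact_disclosure) holds, K gives O(notify_credential).
With premise 2, O(notify_credential ⊃ reconcile_voucher), the K-axiom yields O(reconcile_voucher).
Premise 1 is O(not pay_taxes ⊃ not reconcile_voucher); contrapositively O(reconcile_voucher ⊃ pay_taxes). Since O(reconcile_voucher) holds, K gives O(pay_taxes).
So O(pay_taxes) holds — pay_taxes is obligatory. None of the other listed options is made obligatory by any chain of premises.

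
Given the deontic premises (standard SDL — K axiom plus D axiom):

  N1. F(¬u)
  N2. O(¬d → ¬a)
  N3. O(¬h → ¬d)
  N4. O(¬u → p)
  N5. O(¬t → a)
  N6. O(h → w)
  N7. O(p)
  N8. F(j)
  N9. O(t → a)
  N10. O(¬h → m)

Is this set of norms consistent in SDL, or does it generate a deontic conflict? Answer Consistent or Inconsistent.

Premise 4 is O(¬u → p); even if O(p) held, inferring O(¬u) would be affirming the consequent — invalid.
So O(¬u) is not derivable, and the apparent clash with O(u) does not arise.
A world satisfying every obligation exists (e.g. a=true, d=true, h=true, j=false, m=false, p=true, t=false, u=true, w=true); no atom is both obligatory and forbidden, so the set is consistent.

Consistent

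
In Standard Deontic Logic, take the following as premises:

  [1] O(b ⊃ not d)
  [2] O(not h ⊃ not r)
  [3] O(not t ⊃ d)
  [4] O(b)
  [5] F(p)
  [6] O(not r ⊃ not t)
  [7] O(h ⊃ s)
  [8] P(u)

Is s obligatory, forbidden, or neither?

Obligatory

Premise 4 states O(b) outright.
With premise 1, O(b ⊃ not d), the K-axiom yields O(not d).
Premise 3, O(not t ⊃ d), contraposes to O(not d ⊃ t); with O(not d) we get O(t).
Premise 6, O(not r ⊃ not t), contraposes to O(t ⊃ r); with O(t) we get O(r).
Premise 2 is O(not h ⊃ not r); contrapositively O(r ⊃ h). Since O(r) holds, K gives O(h).
Premise 7 is O(h ⊃ s); since O(h), deontic closure gives O(s).
Premises 5, 8 do not contribute to this derivation.
Hence s is obligatory.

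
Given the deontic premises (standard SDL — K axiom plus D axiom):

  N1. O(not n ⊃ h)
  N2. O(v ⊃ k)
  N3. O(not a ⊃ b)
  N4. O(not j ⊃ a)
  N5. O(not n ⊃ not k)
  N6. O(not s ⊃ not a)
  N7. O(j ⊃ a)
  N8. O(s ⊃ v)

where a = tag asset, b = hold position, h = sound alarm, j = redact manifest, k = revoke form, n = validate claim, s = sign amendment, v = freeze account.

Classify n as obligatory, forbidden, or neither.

Obligatory

Premises 4 and 7 cover both cases: O(not j ⊃ a) and O(j ⊃ a). Since not j ∨ j is a tautology, O(a) follows.
Premise 6, O(not s ⊃ not a), contraposes to O(a ⊃ s); with O(a) we get O(s).
With premise 8, O(s ⊃ v), the K-axiom yields O(v).
Premise 2 is O(v ⊃ k); since O(v), deontic closure gives O(k).
Premise 5, O(not n ⊃ not k), contraposes to O(k ⊃ n); with O(k) we get O(n).
Premises 1, 3 do not contribute to this derivation.
Hence n is obligatory.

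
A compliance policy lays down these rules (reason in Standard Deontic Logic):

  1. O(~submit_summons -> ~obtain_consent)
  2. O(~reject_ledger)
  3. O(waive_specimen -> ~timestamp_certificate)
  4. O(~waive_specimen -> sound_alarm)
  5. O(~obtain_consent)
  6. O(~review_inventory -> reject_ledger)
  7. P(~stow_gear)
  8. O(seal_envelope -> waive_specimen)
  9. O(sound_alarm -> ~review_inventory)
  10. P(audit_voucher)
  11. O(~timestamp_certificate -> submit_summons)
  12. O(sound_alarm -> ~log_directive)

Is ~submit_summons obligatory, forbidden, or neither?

Premise 2 states O(~reject_ledger) outright.
Premise 6, O(~review_inventory -> reject_ledger), contraposes to O(~reject_ledger -> review_inventory); with O(~reject_ledger) we get O(review_inventory).
Premise 9 is O(sound_alarm -> ~review_inventory); contrapositively O(review_inventory -> ~sound_alarm). Since O(review_inventory) holds, K gives O(~sound_alarm).
Premise 4 is O(~waive_specimen -> sound_alarm); contrapositively O(~sound_alarm -> waive_specimen). Since O(~sound_alarm) holds, K gives O(waive_specimen).
With premise 3, O(waive_specimen -> ~timestamp_certificate), the K-axiom yields O(~timestamp_certificate).
Premise 11 is O(~timestamp_certificate -> submit_summons); since O(~timestamp_certificate), deontic closure gives O(submit_summons).
Premises 1, 5, 7, 8, 10, 12 do not contribute to this derivation.
Thus O(submit_summons), which is F(~submit_summons): ~submit_summons is forbidden.

Forbidden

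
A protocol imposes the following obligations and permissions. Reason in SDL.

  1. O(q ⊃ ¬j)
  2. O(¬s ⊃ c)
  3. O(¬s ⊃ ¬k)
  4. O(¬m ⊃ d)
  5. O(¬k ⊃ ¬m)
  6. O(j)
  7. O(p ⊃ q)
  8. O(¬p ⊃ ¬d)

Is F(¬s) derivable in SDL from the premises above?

Yes

From premise 6 we have O(j).
The contrapositive of premise 1 (O(q ⊃ ¬j)) is O(j ⊃ ¬q), and O(j) is already established, so O(¬q).
Premise 7, O(p ⊃ q), contraposes to O(¬q ⊃ ¬p); with O(¬q) we get O(¬p).
From O(¬p) and premise 8, O(¬p ⊃ ¬d), we obtain O(¬d).
The contrapositive of premise 4 (O(¬m ⊃ d)) is O(¬d ⊃ m), and O(¬d) is already established, so O(m).
Premise 5 is O(¬k ⊃ ¬m); contrapositively O(m ⊃ k). Since O(m) holds, K gives O(k).
The contrapositive of premise 3 (O(¬s ⊃ ¬k)) is O(k ⊃ s), and O(k) is already established, so O(s).
Premise 2 does not contribute to this derivation.
So O(s) holds, i.e. F(¬s). The claim follows.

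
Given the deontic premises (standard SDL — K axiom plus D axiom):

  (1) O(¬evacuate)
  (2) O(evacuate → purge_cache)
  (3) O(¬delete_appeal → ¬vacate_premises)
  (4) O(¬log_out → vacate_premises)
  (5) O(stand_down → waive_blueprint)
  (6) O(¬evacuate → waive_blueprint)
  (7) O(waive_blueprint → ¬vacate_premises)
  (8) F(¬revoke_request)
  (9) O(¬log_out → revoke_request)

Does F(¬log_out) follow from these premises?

Yes

Premise 1 gives O(¬evacuate).
Premise 6 is O(¬evacuate → waive_blueprint); since O(¬evacuate), deontic closure gives O(waive_blueprint).
Applying K to premise 7 (O(waive_blueprint → ¬vacate_premises)) and O(waive_blueprint) yields O(¬vacate_premises).
Premise 4, O(¬log_out → vacate_premises), contraposes to O(¬vacate_premises → log_out); with O(¬vacate_premises) we get O(log_out).
Premises 2, 3, 5, 8, 9 do not contribute to this derivation.
So O(log_out) holds, i.e. F(¬log_out). The claim follows.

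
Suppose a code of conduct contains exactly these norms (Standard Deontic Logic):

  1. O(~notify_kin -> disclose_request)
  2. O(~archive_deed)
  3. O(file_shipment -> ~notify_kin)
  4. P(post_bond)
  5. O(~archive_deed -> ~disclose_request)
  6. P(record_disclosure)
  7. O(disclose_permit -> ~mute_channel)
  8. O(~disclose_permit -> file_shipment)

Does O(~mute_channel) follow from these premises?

Yes

From premise 2 we have O(~archive_deed).
From O(~archive_deed) and premise 5, O(~archive_deed -> ~disclose_request), we obtain O(~disclose_request).
Premise 1 is O(~notify_kin -> disclose_request); contrapositively O(~disclose_request -> notify_kin). Since O(~disclose_request) holds, K gives O(notify_kin).
The contrapositive of premise 3 (O(file_shipment -> ~notify_kin)) is O(notify_kin -> ~file_shipment), and O(notify_kin) is already established, so O(~file_shipment).
The contrapositive of premise 8 (O(~disclose_permit -> file_shipment)) is O(~file_shipment -> disclose_permit), and O(~file_shipment) is already established, so O(disclose_permit).
Premise 7 is O(disclose_permit -> ~mute_channel); since O(disclose_permit), deontic closure gives O(~mute_channel).
Premises 4, 6 do not contribute to this derivation.
So O(~mute_channel) follows.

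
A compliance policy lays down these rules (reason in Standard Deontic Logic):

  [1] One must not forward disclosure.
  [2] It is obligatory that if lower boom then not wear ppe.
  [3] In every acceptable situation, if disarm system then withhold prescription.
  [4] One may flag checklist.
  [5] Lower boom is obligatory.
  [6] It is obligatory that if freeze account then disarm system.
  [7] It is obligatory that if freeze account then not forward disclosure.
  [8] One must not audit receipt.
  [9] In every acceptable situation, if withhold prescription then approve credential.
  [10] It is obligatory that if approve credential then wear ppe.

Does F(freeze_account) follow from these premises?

Yes

Premise 5 gives O(lower_boom).
From O(lower_boom) and premise 2, O(lower_boom → ¬wear_ppe), we obtain O(¬wear_ppe).
Premise 10 is O(approve_credential → wear_ppe); contrapositively O(¬wear_ppe → ¬approve_credential). Since O(¬wear_ppe) holds, K gives O(¬approve_credential).
The contrapositive of premise 9 (O(withhold_prescription → approve_credential)) is O(¬approve_credential → ¬withhold_prescription), and O(¬approve_credential) is already established, so O(¬withhold_prescription).
Premise 3, O(disarm_system → withhold_prescription), contraposes to O(¬withhold_prescription → ¬disarm_system); with O(¬withhold_prescription) we get O(¬disarm_system).
Premise 6, O(freeze_account → disarm_system), contraposes to O(¬disarm_system → ¬freeze_account); with O(¬disarm_system) we get O(¬freeze_account).
Premises 1, 4, 7, 8 do not contribute to this derivation.
So O(¬freeze_account) holds, i.e. F(freeze_account). The claim follows.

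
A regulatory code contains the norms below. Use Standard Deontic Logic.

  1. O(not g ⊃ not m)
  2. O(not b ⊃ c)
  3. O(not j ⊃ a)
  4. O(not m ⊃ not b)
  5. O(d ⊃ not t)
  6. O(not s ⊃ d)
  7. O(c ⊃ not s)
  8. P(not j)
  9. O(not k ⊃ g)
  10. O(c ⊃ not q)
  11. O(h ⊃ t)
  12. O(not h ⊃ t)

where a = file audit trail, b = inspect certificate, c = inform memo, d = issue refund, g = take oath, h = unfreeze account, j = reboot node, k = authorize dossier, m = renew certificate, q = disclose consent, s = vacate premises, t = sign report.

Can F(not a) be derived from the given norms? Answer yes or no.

No

Premise 3 is O(not j ⊃ a), but O(not j) is not derivable from the premises (the permission P(not j) asserts only not O(j), not O(not j)), so it does not yield O(a).
No other premise forces O(a). An ideal world satisfying every premise can still have not a true, so F(not a) is not derivable.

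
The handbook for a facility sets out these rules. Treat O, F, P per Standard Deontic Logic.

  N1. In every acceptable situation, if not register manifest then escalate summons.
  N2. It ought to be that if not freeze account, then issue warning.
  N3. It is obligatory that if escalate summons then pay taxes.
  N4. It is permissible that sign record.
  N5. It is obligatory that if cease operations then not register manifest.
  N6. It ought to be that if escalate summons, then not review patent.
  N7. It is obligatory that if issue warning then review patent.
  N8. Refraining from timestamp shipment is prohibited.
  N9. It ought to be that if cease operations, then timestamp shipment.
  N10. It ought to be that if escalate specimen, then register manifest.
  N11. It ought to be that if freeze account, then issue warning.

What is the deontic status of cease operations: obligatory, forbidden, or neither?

Forbidden

Premises 2 and 11 cover both cases: O(¬freeze_account → issue_warning) and O(freeze_account → issue_warning). Since ¬freeze_account ∨ freeze_account is a tautology, O(issue_warning) follows.
From O(issue_warning) and premise 7, O(issue_warning → review_patent), we obtain O(review_patent).
Premise 6, O(escalate_summons → ¬review_patent), contraposes to O(review_patent → ¬escalate_summons); with O(review_patent) we get O(¬escalate_summons).
Premise 1 is O(¬register_manifest → escalate_summons); contrapositively O(¬escalate_summons → register_manifest). Since O(¬escalate_summons) holds, K gives O(register_manifest).
Premise 5 is O(cease_operations → ¬register_manifest); contrapositively O(register_manifest → ¬cease_operations). Since O(register_manifest) holds, K gives O(¬cease_operations).
Premises 3, 4, 8, 9, 10 do not contribute to this derivation.
Thus O(¬cease_operations), which is F(cease_operations): cease_operations is forbidden.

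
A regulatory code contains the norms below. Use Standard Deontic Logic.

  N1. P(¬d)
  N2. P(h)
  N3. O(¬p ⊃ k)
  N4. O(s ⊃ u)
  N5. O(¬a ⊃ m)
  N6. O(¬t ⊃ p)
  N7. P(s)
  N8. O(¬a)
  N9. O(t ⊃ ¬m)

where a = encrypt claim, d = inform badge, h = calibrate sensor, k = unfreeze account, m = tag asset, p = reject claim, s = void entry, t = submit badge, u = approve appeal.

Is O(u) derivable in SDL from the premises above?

No

Premise 4 is O(s ⊃ u), but O(s) is not derivable from the premises (the permission P(s) asserts only ¬O(¬s), not O(s)), so it does not yield O(u).
No other premise forces O(u). An ideal world satisfying every premise can still have u false, so O(u) is not derivable.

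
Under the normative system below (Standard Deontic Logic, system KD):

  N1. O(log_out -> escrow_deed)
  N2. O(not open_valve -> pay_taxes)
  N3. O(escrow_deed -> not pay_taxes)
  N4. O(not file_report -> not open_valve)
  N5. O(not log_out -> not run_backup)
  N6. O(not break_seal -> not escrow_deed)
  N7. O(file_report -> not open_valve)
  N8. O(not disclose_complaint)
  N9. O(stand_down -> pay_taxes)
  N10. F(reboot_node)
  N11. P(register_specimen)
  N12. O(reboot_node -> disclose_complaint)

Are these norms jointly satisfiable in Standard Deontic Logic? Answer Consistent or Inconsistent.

Consistent

Premise 12 is O(reboot_node -> disclose_complaint), but O(reboot_node) is not derivable from the premises, so it does not yield O(disclose_complaint).
So O(disclose_complaint) is not derivable, and the apparent clash with O(not disclose_complaint) does not arise.
A world satisfying every obligation exists (e.g. break_seal=false, disclose_complaint=false, escrow_deed=false, file_report=false, log_out=false, open_valve=false, pay_taxes=true, reboot_node=false, register_specimen=false, run_backup=false, stand_down=false); no atom is both obligatory and forbidden, so the set is consistent.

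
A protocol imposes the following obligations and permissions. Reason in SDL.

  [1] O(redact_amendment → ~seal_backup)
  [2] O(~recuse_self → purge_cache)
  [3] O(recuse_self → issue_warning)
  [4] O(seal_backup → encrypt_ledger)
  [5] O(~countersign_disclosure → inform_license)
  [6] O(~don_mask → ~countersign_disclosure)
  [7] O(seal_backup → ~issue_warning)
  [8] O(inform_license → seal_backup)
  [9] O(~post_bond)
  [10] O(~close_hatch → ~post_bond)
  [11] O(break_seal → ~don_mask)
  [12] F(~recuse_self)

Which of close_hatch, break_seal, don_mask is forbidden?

break_seal

F(~recuse_self) at premise 12 means O(recuse_self).
From O(recuse_self) and premise 3, O(recuse_self → issue_warning), we obtain O(issue_warning).
Premise 7 is O(seal_backup → ~issue_warning); contrapositively O(issue_warning → ~seal_backup). Since O(issue_warning) holds, K gives O(~seal_backup).
Premise 8 is O(inform_license → seal_backup); contrapositively O(~seal_backup → ~inform_license). Since O(~seal_backup) holds, K gives O(~inform_license).
Premise 5, O(~countersign_disclosure → inform_license), contraposes to O(~inform_license → countersign_disclosure); with O(~inform_license) we get O(countersign_disclosure).
Premise 6 is O(~don_mask → ~countersign_disclosure); contrapositively O(countersign_disclosure → don_mask). Since O(countersign_disclosure) holds, K gives O(don_mask).
Premise 11 is O(break_seal → ~don_mask); contrapositively O(don_mask → ~break_seal). Since O(don_mask) holds, K gives O(~break_seal).
So O(~break_seal) holds, i.e. break_seal is forbidden. None of the other listed options is forbidden under the premises.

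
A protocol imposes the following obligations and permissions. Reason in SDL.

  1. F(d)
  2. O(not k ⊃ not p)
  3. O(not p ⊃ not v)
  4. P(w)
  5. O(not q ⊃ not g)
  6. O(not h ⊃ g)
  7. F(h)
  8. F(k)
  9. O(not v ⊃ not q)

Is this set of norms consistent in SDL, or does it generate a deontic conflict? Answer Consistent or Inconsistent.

F(h) at premise 7 means O(not h).
Premise 6 is O(not h ⊃ g); since O(not h), deontic closure gives O(g).
The contrapositive of premise 5 (O(not q ⊃ not g)) is O(g ⊃ q), and O(g) is already established, so O(q).
Premise 9, O(not v ⊃ not q), contraposes to O(q ⊃ v); with O(q) we get O(v).
Premise 3 is O(not p ⊃ not v); contrapositively O(v ⊃ p). Since O(v) holds, K gives O(p).
The contrapositive of premise 2 (O(not k ⊃ not p)) is O(p ⊃ k), and O(p) is already established, so O(k).
Yet premise 8 is F(k), i.e. O(not k).
We now have both O(k) and O(not k) — k is simultaneously obligatory and forbidden, violating the D-axiom.

Inconsistent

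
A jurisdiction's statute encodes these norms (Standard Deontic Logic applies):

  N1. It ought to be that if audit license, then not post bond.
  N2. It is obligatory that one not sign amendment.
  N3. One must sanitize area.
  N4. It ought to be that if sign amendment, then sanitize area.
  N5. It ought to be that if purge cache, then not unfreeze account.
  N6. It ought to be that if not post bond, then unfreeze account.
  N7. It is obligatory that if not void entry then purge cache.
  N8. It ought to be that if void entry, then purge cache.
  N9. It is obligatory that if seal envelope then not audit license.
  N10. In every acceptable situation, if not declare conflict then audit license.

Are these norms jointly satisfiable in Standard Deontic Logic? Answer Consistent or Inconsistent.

Premise 4 is O(sign_amendment → sanitize_area); even if O(sanitize_area) held, inferring O(sign_amendment) would be affirming the consequent — invalid.
So O(sign_amendment) is not derivable, and the apparent clash with O(¬sign_amendment) does not arise.
A world satisfying every obligation exists (e.g. audit_license=false, declare_conflict=true, post_bond=true, purge_cache=true, sanitize_area=true, seal_envelope=false, sign_amendment=false, unfreeze_account=false, void_entry=false); no atom is both obligatory and forbidden, so the set is consistent.

Consistent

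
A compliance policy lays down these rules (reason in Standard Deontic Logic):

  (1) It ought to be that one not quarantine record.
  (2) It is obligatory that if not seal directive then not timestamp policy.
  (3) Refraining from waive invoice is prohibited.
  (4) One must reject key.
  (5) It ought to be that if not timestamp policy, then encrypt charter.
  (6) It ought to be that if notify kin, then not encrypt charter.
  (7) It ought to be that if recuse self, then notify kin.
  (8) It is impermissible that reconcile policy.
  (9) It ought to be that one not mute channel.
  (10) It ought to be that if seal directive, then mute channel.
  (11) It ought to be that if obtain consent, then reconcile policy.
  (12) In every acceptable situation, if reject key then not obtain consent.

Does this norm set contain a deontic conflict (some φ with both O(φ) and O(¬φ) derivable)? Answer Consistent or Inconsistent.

Consistent

Premise 11 is O(obtain_consent → reconcile_policy), but O(obtain_consent) is not derivable from the premises, so it does not yield O(reconcile_policy).
So O(reconcile_policy) is not derivable, and the apparent clash with O(¬reconcile_policy) does not arise.
A world satisfying every obligation exists (e.g. encrypt_charter=true, mute_channel=false, notify_kin=false, obtain_consent=false, quarantine_record=false, reconcile_policy=false, recuse_self=false, reject_key=true, seal_directive=false, timestamp_policy=false, waive_invoice=true); no atom is both obligatory and forbidden, so the set is consistent.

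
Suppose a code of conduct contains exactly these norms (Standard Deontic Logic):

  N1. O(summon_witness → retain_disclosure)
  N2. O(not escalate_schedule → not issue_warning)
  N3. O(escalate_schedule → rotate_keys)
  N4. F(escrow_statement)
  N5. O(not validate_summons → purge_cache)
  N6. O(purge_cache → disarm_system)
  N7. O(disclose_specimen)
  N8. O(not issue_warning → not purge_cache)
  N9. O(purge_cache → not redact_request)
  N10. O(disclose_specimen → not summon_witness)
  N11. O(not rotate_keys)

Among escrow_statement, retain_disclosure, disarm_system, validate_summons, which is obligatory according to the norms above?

validate_summons

Premise 11 states O(not rotate_keys) outright.
Premise 3 is O(escalate_schedule → rotate_keys); contrapositively O(not rotate_keys → not escalate_schedule). Since O(not rotate_keys) holds, K gives O(not escalate_schedule).
Applying K to premise 2 (O(not escalate_schedule → not issue_warning)) and O(not escalate_schedule) yields O(not issue_warning).
From O(not issue_warning) and premise 8, O(not issue_warning → not purge_cache), we obtain O(not purge_cache).
Premise 5 is O(not validate_summons → purge_cache); contrapositively O(not purge_cache → validate_summons). Since O(not purge_cache) holds, K gives O(validate_summons).
So O(validate_summons) holds — validate_summons is obligatory. None of the other listed options is made obligatory by any chain of premises.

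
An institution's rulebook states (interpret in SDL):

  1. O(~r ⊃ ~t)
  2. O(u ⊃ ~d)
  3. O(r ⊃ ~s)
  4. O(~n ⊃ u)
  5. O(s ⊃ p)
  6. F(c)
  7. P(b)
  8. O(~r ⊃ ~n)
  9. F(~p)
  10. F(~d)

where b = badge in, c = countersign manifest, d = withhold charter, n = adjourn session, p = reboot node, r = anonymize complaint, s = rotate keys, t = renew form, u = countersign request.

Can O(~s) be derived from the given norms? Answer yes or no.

Yes

F(~d) at premise 10 means O(d).
Premise 2 is O(u ⊃ ~d); contrapositively O(d ⊃ ~u). Since O(d) holds, K gives O(~u).
Premise 4, O(~n ⊃ u), contraposes to O(~u ⊃ n); with O(~u) we get O(n).
The contrapositive of premise 8 (O(~r ⊃ ~n)) is O(n ⊃ r), and O(n) is already established, so O(r).
With premise 3, O(r ⊃ ~s), the K-axiom yields O(~s).
Premises 1, 5, 6, 7, 9 do not contribute to this derivation.
So O(~s) follows.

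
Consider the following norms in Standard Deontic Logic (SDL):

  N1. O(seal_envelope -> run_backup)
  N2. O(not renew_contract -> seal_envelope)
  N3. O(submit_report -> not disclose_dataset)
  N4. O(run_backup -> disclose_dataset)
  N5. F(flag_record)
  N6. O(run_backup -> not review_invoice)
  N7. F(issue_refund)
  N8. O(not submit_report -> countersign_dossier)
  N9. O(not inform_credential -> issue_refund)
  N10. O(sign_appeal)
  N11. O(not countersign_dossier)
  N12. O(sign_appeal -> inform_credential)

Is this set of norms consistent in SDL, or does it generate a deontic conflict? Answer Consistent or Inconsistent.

Consistent

Premise 9 is O(not inform_credential -> issue_refund), but O(not inform_credential) is not derivable from the premises, so it does not yield O(issue_refund).
So O(issue_refund) is not derivable, and the apparent clash with O(not issue_refund) does not arise.
A world satisfying every obligation exists (e.g. countersign_dossier=false, disclose_dataset=false, flag_record=false, inform_credential=true, issue_refund=false, renew_contract=true, review_invoice=false, run_backup=false, seal_envelope=false, sign_appeal=true, submit_report=true); no atom is both obligatory and forbidden, so the set is consistent.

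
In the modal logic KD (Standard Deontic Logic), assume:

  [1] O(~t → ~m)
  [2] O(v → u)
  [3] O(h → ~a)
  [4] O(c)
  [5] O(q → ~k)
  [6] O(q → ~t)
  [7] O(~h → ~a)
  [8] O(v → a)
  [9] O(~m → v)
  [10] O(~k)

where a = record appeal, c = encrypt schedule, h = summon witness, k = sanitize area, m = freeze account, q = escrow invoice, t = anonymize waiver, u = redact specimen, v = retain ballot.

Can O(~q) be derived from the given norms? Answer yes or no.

Premises 3 and 7 are O(h → ~a) and O(~h → ~a); every ideal world satisfies h or ~h, so in either case ~a holds — hence O(~a).
Premise 8 is O(v → a); contrapositively O(~a → ~v). Since O(~a) holds, K gives O(~v).
Premise 9, O(~m → v), contraposes to O(~v → m); with O(~v) we get O(m).
The contrapositive of premise 1 (O(~t → ~m)) is O(m → t), and O(m) is already established, so O(t).
Premise 6, O(q → ~t), contraposes to O(t → ~q); with O(t) we get O(~q).
Premises 2, 4, 5, 10 do not contribute to this derivation.
So O(~q) follows.

Yes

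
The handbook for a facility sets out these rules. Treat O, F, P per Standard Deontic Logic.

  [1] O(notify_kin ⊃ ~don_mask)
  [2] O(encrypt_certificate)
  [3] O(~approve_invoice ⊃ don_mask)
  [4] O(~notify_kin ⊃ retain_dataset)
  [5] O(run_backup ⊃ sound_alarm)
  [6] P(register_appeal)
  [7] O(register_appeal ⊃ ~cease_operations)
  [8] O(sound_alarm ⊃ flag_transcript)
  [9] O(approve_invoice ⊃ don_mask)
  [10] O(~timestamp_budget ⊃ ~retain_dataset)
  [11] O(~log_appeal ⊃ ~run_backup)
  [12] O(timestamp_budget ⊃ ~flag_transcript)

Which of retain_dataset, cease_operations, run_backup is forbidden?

run_backup

By case analysis on ~approve_invoice: premise 3 gives O(~approve_invoice ⊃ don_mask) and premise 9 gives O(approve_invoice ⊃ don_mask), so O(don_mask) either way.
Premise 1, O(notify_kin ⊃ ~don_mask), contraposes to O(don_mask ⊃ ~notify_kin); with O(don_mask) we get O(~notify_kin).
From O(~notify_kin) and premise 4, O(~notify_kin ⊃ retain_dataset), we obtain O(retain_dataset).
Premise 10, O(~timestamp_budget ⊃ ~retain_dataset), contraposes to O(retain_dataset ⊃ timestamp_budget); with O(retain_dataset) we get O(timestamp_budget).
From O(timestamp_budget) and premise 12, O(timestamp_budget ⊃ ~flag_transcript), we obtain O(~flag_transcript).
Premise 8, O(sound_alarm ⊃ flag_transcript), contraposes to O(~flag_transcript ⊃ ~sound_alarm); with O(~flag_transcript) we get O(~sound_alarm).
Premise 5, O(run_backup ⊃ sound_alarm), contraposes to O(~sound_alarm ⊃ ~run_backup); with O(~sound_alarm) we get O(~run_backup).
So O(~run_backup) holds, i.e. run_backup is forbidden. None of the other listed options is forbidden under the premises.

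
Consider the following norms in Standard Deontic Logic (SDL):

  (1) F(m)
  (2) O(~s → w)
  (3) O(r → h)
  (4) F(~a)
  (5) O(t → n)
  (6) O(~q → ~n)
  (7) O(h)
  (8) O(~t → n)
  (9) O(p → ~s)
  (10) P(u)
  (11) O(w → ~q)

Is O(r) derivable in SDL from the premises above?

Premise 3 is O(r → h); even if O(h) held, inferring O(r) would be affirming the consequent — invalid.
No other premise forces O(r). An ideal world satisfying every premise can still have r false, so O(r) is not derivable.

No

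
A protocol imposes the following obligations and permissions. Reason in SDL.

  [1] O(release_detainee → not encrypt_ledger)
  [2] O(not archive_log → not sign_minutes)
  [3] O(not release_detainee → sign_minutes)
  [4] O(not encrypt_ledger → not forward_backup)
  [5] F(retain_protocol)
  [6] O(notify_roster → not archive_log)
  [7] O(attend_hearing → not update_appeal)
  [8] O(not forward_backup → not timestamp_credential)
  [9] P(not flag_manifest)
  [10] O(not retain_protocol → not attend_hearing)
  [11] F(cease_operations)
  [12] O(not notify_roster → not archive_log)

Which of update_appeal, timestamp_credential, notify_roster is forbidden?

Premises 6 and 12 cover both cases: O(notify_roster → not archive_log) and O(not notify_roster → not archive_log). Since notify_roster ∨ not notify_roster is a tautology, O(not archive_log) follows.
Premise 2 is O(not archive_log → not sign_minutes); since O(not archive_log), deontic closure gives O(not sign_minutes).
The contrapositive of premise 3 (O(not release_detainee → sign_minutes)) is O(not sign_minutes → release_detainee), and O(not sign_minutes) is already established, so O(release_detainee).
Applying K to premise 1 (O(release_detainee → not encrypt_ledger)) and O(release_detainee) yields O(not encrypt_ledger).
With premise 4, O(not encrypt_ledger → not forward_backup), the K-axiom yields O(not forward_backup).
Premise 8 is O(not forward_backup → not timestamp_credential); since O(not forward_backup), deontic closure gives O(not timestamp_credential).
So O(not timestamp_credential) holds, i.e. timestamp_credential is forbidden. None of the other listed options is forbidden under the premises.

timestamp_credential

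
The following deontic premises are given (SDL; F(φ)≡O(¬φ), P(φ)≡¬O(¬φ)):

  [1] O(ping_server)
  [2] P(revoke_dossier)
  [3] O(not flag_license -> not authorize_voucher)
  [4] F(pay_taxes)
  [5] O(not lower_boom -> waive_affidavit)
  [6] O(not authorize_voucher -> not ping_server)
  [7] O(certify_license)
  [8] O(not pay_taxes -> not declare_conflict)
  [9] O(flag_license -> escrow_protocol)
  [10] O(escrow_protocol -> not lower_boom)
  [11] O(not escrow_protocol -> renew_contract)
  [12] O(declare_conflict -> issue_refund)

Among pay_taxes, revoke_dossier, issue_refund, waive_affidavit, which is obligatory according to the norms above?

From premise 1 we have O(ping_server).
The contrapositive of premise 6 (O(not authorize_voucher -> not ping_server)) is O(ping_server -> authorize_voucher), and O(ping_server) is already established, so O(authorize_voucher).
Premise 3, O(not flag_license -> not authorize_voucher), contraposes to O(authorize_voucher -> flag_license); with O(authorize_voucher) we get O(flag_license).
From O(flag_license) and premise 9, O(flag_license -> escrow_protocol), we obtain O(escrow_protocol).
Premise 10 is O(escrow_protocol -> not lower_boom); since O(escrow_protocol), deontic closure gives O(not lower_boom).
Premise 5 is O(not lower_boom -> waive_affidavit); since O(not lower_boom), deontic closure gives O(waive_affidavit).
So O(waive_affidavit) holds — waive_affidavit is obligatory. None of the other listed options is made obligatory by any chain of premises.

waive_affidavit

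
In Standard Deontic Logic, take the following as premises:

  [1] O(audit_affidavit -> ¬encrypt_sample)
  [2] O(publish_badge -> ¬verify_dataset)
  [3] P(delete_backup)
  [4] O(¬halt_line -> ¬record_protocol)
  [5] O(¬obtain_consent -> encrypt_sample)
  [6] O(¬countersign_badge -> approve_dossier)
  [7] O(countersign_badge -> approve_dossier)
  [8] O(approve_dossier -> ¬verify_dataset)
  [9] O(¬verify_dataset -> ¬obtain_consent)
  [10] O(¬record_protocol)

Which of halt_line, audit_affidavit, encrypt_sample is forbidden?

Premises 7 and 6 cover both cases: O(countersign_badge -> approve_dossier) and O(¬countersign_badge -> approve_dossier). Since countersign_badge ∨ ¬countersign_badge is a tautology, O(approve_dossier) follows.
Premise 8 is O(approve_dossier -> ¬verify_dataset); since O(approve_dossier), deontic closure gives O(¬verify_dataset).
With premise 9, O(¬verify_dataset -> ¬obtain_consent), the K-axiom yields O(¬obtain_consent).
Premise 5 is O(¬obtain_consent -> encrypt_sample); since O(¬obtain_consent), deontic closure gives O(encrypt_sample).
Premise 1 is O(audit_affidavit -> ¬encrypt_sample); contrapositively O(encrypt_sample -> ¬audit_affidavit). Since O(encrypt_sample) holds, K gives O(¬audit_affidavit).
So O(¬audit_affidavit) holds, i.e. audit_affidavit is forbidden. None of the other listed options is forbidden under the premises.

audit_affidavit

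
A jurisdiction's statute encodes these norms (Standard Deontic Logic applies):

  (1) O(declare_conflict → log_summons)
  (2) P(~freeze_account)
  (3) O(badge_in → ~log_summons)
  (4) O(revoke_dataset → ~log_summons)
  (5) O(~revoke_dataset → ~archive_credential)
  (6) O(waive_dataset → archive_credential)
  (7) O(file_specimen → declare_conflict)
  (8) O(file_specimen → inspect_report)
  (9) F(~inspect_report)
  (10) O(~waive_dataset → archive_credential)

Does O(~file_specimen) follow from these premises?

Premises 10 and 6 are O(~waive_dataset → archive_credential) and O(waive_dataset → archive_credential); every ideal world satisfies ~waive_dataset or waive_dataset, so in either case archive_credential holds — hence O(archive_credential).
Premise 5 is O(~revoke_dataset → ~archive_credential); contrapositively O(archive_credential → revoke_dataset). Since O(archive_credential) holds, K gives O(revoke_dataset).
From O(revoke_dataset) and premise 4, O(revoke_dataset → ~log_summons), we obtain O(~log_summons).
Premise 1 is O(declare_conflict → log_summons); contrapositively O(~log_summons → ~declare_conflict). Since O(~log_summons) holds, K gives O(~declare_conflict).
Premise 7 is O(file_specimen → declare_conflict); contrapositively O(~declare_conflict → ~file_specimen). Since O(~declare_conflict) holds, K gives O(~file_specimen).
Premises 2, 3, 8, 9 do not contribute to this derivation.
So O(~file_specimen) follows.

Yes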